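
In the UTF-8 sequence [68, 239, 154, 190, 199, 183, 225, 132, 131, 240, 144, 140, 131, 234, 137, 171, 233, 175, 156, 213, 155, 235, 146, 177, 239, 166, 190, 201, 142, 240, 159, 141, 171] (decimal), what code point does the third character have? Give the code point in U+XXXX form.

Offset 0: leading byte 0x44 = 01000100 → 1-byte char #1 = 44.
Offset 1: leading byte 0xEF = 11101111 → 3-byte char #2 = EF 9A BE.
Offset 4: leading byte 0xC7 = 11000111 → 2-byte char #3 = C7 B7.
Leading byte 0xC7 = 11000111 matches 110xxxxx → 2-byte sequence.
Byte 1: 0xC7 = 11000111, payload 00111 (5 bits).
Byte 2: 0xB7 = 10110111 (10xxxxxx ✓), payload 110111.
Concatenate: 00111110111 = 0x1F7 (11 bits → U+01F7).

U+01F7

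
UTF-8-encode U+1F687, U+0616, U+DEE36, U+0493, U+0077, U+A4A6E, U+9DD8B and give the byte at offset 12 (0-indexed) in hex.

U+1F687 → 4-byte form F0 9F 9A 87 at offsets 0–3.
U+0616 → 2-byte form D8 96 at offsets 4–5.
U+DEE36 → 4-byte form F3 9E B8 B6 at offsets 6–9.
U+0493 → 2-byte form D2 93 at offsets 10–11.
U+0077 → 1-byte form 77 at offsets 12–12.
Offset 12 falls in char 5's range; it's byte 1 of 77 = 0x77.

0x77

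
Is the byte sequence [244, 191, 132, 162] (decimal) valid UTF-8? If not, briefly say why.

Leading byte 0xF4 = 11110100 → 4-byte form.
Payload = 0x13F122, which exceeds U+10FFFF, the maximum Unicode code point. (Leading bytes F5–FF, or F4 followed by ≥ 0x90, are invalid.)

invalid (encodes a value above U+10FFFF)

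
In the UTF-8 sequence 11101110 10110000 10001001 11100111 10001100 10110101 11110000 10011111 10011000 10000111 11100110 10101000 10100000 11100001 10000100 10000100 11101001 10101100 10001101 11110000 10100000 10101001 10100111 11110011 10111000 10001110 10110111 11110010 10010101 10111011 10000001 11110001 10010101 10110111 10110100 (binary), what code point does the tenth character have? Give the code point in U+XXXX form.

Offset 0: leading byte 0xEE = 11101110 → 3-byte char #1 = EE B0 89.
Offset 3: leading byte 0xE7 = 11100111 → 3-byte char #2 = E7 8C B5.
Offset 6: leading byte 0xF0 = 11110000 → 4-byte char #3 = F0 9F 98 87.
Offset 10: leading byte 0xE6 = 11100110 → 3-byte char #4 = E6 A8 A0.
Offset 13: leading byte 0xE1 = 11100001 → 3-byte char #5 = E1 84 84.
Offset 16: leading byte 0xE9 = 11101001 → 3-byte char #6 = E9 AC 8D.
Offset 19: leading byte 0xF0 = 11110000 → 4-byte char #7 = F0 A0 A9 A7.
Offset 23: leading byte 0xF3 = 11110011 → 4-byte char #8 = F3 B8 8E B7.
Offset 27: leading byte 0xF2 = 11110010 → 4-byte char #9 = F2 95 BB 81.
Offset 31: leading byte 0xF1 = 11110001 → 4-byte char #10 = F1 95 B7 B4.
Leading byte 0xF1 = 11110001 matches 11110xxx → 4-byte sequence.
Byte 1: 0xF1 = 11110001, payload 001 (3 bits).
Byte 2: 0x95 = 10010101 (10xxxxxx ✓), payload 010101.
Byte 3: 0xB7 = 10110111 (10xxxxxx ✓), payload 110111.
Byte 4: 0xB4 = 10110100 (10xxxxxx ✓), payload 110100.
Concatenate: 001010101110111110100 = 0x55DF4 (21 bits → U+55DF4).

U+55DF4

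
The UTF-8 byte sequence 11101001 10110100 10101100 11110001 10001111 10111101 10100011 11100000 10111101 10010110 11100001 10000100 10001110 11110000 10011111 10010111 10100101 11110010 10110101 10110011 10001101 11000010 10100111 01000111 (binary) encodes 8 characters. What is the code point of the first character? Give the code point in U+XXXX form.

Offset 0: leading byte 0xE9 = 11101001 → 3-byte char #1 = E9 B4 AC.
Leading byte 0xE9 = 11101001 matches 1110xxxx → 3-byte sequence.
Byte 1: 0xE9 = 11101001, payload 1001 (4 bits).
Byte 2: 0xB4 = 10110100 (10xxxxxx ✓), payload 110100.
Byte 3: 0xAC = 10101100 (10xxxxxx ✓), payload 101100.
Concatenate: 1001110100101100 = 0x9D2C (16 bits → U+9D2C).

U+9D2C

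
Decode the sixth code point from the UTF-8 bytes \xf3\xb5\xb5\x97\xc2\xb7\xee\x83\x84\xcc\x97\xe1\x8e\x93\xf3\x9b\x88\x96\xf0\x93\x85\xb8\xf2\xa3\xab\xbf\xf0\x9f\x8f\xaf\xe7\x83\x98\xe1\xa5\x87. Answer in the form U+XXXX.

Offset 0: leading byte 0xF3 = 11110011 → 4-byte char #1 = F3 B5 B5 97.
Offset 4: leading byte 0xC2 = 11000010 → 2-byte char #2 = C2 B7.
Offset 6: leading byte 0xEE = 11101110 → 3-byte char #3 = EE 83 84.
Offset 9: leading byte 0xCC = 11001100 → 2-byte char #4 = CC 97.
Offset 11: leading byte 0xE1 = 11100001 → 3-byte char #5 = E1 8E 93.
Offset 14: leading byte 0xF3 = 11110011 → 4-byte char #6 = F3 9B 88 96.
Leading byte 0xF3 = 11110011 matches 11110xxx → 4-byte sequence.
Byte 1: 0xF3 = 11110011, payload 011 (3 bits).
Byte 2: 0x9B = 10011011 (10xxxxxx ✓), payload 011011.
Byte 3: 0x88 = 10001000 (10xxxxxx ✓), payload 001000.
Byte 4: 0x96 = 10010110 (10xxxxxx ✓), payload 010110.
Concatenate: 011011011001000010110 = 0xDB216 (21 bits → U+DB216).

U+DB216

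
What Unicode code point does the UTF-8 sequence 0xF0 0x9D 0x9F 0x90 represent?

Leading byte 0xF0 = 11110000 matches 11110xxx → 4-byte sequence.
Byte 1: 0xF0 = 11110000, payload 000 (3 bits).
Byte 2: 0x9D = 10011101 (10xxxxxx ✓), payload 011101.
Byte 3: 0x9F = 10011111 (10xxxxxx ✓), payload 011111.
Byte 4: 0x90 = 10010000 (10xxxxxx ✓), payload 010000.
Concatenate: 000011101011111010000 = 0x1D7D0 (21 bits → U+1D7D0).

U+1D7D0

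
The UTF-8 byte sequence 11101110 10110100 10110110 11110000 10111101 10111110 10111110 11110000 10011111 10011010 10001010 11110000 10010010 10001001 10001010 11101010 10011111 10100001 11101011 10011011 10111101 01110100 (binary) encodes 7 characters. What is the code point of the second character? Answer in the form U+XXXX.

Offset 0: leading byte 0xEE = 11101110 → 3-byte char #1 = EE B4 B6.
Offset 3: leading byte 0xF0 = 11110000 → 4-byte char #2 = F0 BD BE BE.
Leading byte 0xF0 = 11110000 matches 11110xxx → 4-byte sequence.
Byte 1: 0xF0 = 11110000, payload 000 (3 bits).
Byte 2: 0xBD = 10111101 (10xxxxxx ✓), payload 111101.
Byte 3: 0xBE = 10111110 (10xxxxxx ✓), payload 111110.
Byte 4: 0xBE = 10111110 (10xxxxxx ✓), payload 111110.
Concatenate: 000111101111110111110 = 0x3DFBE (21 bits → U+3DFBE).

U+3DFBE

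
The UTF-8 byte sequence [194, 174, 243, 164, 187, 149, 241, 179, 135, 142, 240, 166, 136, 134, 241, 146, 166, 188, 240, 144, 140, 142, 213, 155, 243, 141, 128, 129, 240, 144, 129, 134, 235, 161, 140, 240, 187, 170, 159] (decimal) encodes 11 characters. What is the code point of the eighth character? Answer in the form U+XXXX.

U+CD001

Offset 0: leading byte 0xC2 = 11000010 → 2-byte char #1 = C2 AE.
Offset 2: leading byte 0xF3 = 11110011 → 4-byte char #2 = F3 A4 BB 95.
Offset 6: leading byte 0xF1 = 11110001 → 4-byte char #3 = F1 B3 87 8E.
Offset 10: leading byte 0xF0 = 11110000 → 4-byte char #4 = F0 A6 88 86.
Offset 14: leading byte 0xF1 = 11110001 → 4-byte char #5 = F1 92 A6 BC.
Offset 18: leading byte 0xF0 = 11110000 → 4-byte char #6 = F0 90 8C 8E.
Offset 22: leading byte 0xD5 = 11010101 → 2-byte char #7 = D5 9B.
Offset 24: leading byte 0xF3 = 11110011 → 4-byte char #8 = F3 8D 80 81.
Leading byte 0xF3 = 11110011 matches 11110xxx → 4-byte sequence.
Byte 1: 0xF3 = 11110011, payload 011 (3 bits).
Byte 2: 0x8D = 10001101 (10xxxxxx ✓), payload 001101.
Byte 3: 0x80 = 10000000 (10xxxxxx ✓), payload 000000.
Byte 4: 0x81 = 10000001 (10xxxxxx ✓), payload 000001.
Concatenate: 011001101000000000001 = 0xCD001 (21 bits → U+CD001).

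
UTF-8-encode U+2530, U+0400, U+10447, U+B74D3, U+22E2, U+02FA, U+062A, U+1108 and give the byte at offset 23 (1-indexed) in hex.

1-indexed offset 23 is 0-indexed offset 22.
U+2530 → 3-byte form E2 94 B0 at offsets 0–2.
U+0400 → 2-byte form D0 80 at offsets 3–4.
U+10447 → 4-byte form F0 90 91 87 at offsets 5–8.
U+B74D3 → 4-byte form F2 B7 93 93 at offsets 9–12.
U+22E2 → 3-byte form E2 8B A2 at offsets 13–15.
U+02FA → 2-byte form CB BA at offsets 16–17.
U+062A → 2-byte form D8 AA at offsets 18–19.
U+1108 → 3-byte form E1 84 88 at offsets 20–22.
Offset 22 falls in char 8's range; it's byte 3 of E1 84 88 = 0x88.

0x88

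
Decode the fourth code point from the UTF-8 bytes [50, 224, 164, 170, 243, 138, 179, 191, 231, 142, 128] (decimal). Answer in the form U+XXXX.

U+7380

Offset 0: leading byte 0x32 = 00110010 → 1-byte char #1 = 32.
Offset 1: leading byte 0xE0 = 11100000 → 3-byte char #2 = E0 A4 AA.
Offset 4: leading byte 0xF3 = 11110011 → 4-byte char #3 = F3 8A B3 BF.
Offset 8: leading byte 0xE7 = 11100111 → 3-byte char #4 = E7 8E 80.
Leading byte 0xE7 = 11100111 matches 1110xxxx → 3-byte sequence.
Byte 1: 0xE7 = 11100111, payload 0111 (4 bits).
Byte 2: 0x8E = 10001110 (10xxxxxx ✓), payload 001110.
Byte 3: 0x80 = 10000000 (10xxxxxx ✓), payload 000000.
Concatenate: 0111001110000000 = 0x7380 (16 bits → U+7380).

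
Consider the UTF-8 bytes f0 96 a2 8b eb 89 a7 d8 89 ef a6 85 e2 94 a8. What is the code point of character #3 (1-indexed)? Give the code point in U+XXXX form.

Offset 0: leading byte 0xF0 = 11110000 → 4-byte char #1 = F0 96 A2 8B.
Offset 4: leading byte 0xEB = 11101011 → 3-byte char #2 = EB 89 A7.
Offset 7: leading byte 0xD8 = 11011000 → 2-byte char #3 = D8 89.
Leading byte 0xD8 = 11011000 matches 110xxxxx → 2-byte sequence.
Byte 1: 0xD8 = 11011000, payload 11000 (5 bits).
Byte 2: 0x89 = 10001001 (10xxxxxx ✓), payload 001001.
Concatenate: 11000001001 = 0x609 (11 bits → U+0609).

U+0609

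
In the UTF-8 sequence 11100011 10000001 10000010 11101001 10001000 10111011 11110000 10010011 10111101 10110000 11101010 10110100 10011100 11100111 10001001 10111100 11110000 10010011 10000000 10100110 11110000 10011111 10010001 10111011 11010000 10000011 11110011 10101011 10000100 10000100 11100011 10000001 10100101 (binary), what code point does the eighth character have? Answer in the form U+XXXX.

Offset 0: leading byte 0xE3 = 11100011 → 3-byte char #1 = E3 81 82.
Offset 3: leading byte 0xE9 = 11101001 → 3-byte char #2 = E9 88 BB.
Offset 6: leading byte 0xF0 = 11110000 → 4-byte char #3 = F0 93 BD B0.
Offset 10: leading byte 0xEA = 11101010 → 3-byte char #4 = EA B4 9C.
Offset 13: leading byte 0xE7 = 11100111 → 3-byte char #5 = E7 89 BC.
Offset 16: leading byte 0xF0 = 11110000 → 4-byte char #6 = F0 93 80 A6.
Offset 20: leading byte 0xF0 = 11110000 → 4-byte char #7 = F0 9F 91 BB.
Offset 24: leading byte 0xD0 = 11010000 → 2-byte char #8 = D0 83.
Leading byte 0xD0 = 11010000 matches 110xxxxx → 2-byte sequence.
Byte 1: 0xD0 = 11010000, payload 10000 (5 bits).
Byte 2: 0x83 = 10000011 (10xxxxxx ✓), payload 000011.
Concatenate: 10000000011 = 0x403 (11 bits → U+0403).

U+0403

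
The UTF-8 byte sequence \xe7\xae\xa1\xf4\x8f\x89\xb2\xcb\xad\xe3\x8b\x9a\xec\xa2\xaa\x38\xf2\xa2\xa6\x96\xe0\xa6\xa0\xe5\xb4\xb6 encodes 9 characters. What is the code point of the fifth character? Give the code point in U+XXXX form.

U+C8AA

Offset 0: leading byte 0xE7 = 11100111 → 3-byte char #1 = E7 AE A1.
Offset 3: leading byte 0xF4 = 11110100 → 4-byte char #2 = F4 8F 89 B2.
Offset 7: leading byte 0xCB = 11001011 → 2-byte char #3 = CB AD.
Offset 9: leading byte 0xE3 = 11100011 → 3-byte char #4 = E3 8B 9A.
Offset 12: leading byte 0xEC = 11101100 → 3-byte char #5 = EC A2 AA.
Leading byte 0xEC = 11101100 matches 1110xxxx → 3-byte sequence.
Byte 1: 0xEC = 11101100, payload 1100 (4 bits).
Byte 2: 0xA2 = 10100010 (10xxxxxx ✓), payload 100010.
Byte 3: 0xAA = 10101010 (10xxxxxx ✓), payload 101010.
Concatenate: 1100100010101010 = 0xC8AA (16 bits → U+C8AA).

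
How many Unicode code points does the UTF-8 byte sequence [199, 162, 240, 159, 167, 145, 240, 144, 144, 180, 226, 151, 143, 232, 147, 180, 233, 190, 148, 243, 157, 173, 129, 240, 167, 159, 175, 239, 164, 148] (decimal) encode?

9

Byte at offset 0: 0xC7 = 11000111 → 2-byte char (#1). Advance 2.
Byte at offset 2: 0xF0 = 11110000 → 4-byte char (#2). Advance 4.
Byte at offset 6: 0xF0 = 11110000 → 4-byte char (#3). Advance 4.
Byte at offset 10: 0xE2 = 11100010 → 3-byte char (#4). Advance 3.
Byte at offset 13: 0xE8 = 11101000 → 3-byte char (#5). Advance 3.
Byte at offset 16: 0xE9 = 11101001 → 3-byte char (#6). Advance 3.
Byte at offset 19: 0xF3 = 11110011 → 4-byte char (#7). Advance 4.
Byte at offset 23: 0xF0 = 11110000 → 4-byte char (#8). Advance 4.
Byte at offset 27: 0xEF = 11101111 → 3-byte char (#9). Advance 3.
Reached end at offset 30 after 9 code points.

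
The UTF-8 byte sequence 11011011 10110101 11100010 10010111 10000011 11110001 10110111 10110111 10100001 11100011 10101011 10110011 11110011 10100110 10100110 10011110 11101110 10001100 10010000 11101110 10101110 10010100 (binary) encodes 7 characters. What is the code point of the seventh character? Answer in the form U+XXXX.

U+EB94

Offset 0: leading byte 0xDB = 11011011 → 2-byte char #1 = DB B5.
Offset 2: leading byte 0xE2 = 11100010 → 3-byte char #2 = E2 97 83.
Offset 5: leading byte 0xF1 = 11110001 → 4-byte char #3 = F1 B7 B7 A1.
Offset 9: leading byte 0xE3 = 11100011 → 3-byte char #4 = E3 AB B3.
Offset 12: leading byte 0xF3 = 11110011 → 4-byte char #5 = F3 A6 A6 9E.
Offset 16: leading byte 0xEE = 11101110 → 3-byte char #6 = EE 8C 90.
Offset 19: leading byte 0xEE = 11101110 → 3-byte char #7 = EE AE 94.
Leading byte 0xEE = 11101110 matches 1110xxxx → 3-byte sequence.
Byte 1: 0xEE = 11101110, payload 1110 (4 bits).
Byte 2: 0xAE = 10101110 (10xxxxxx ✓), payload 101110.
Byte 3: 0x94 = 10010100 (10xxxxxx ✓), payload 010100.
Concatenate: 1110101110010100 = 0xEB94 (16 bits → U+EB94).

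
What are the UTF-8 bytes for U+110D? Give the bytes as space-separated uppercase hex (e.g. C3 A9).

U+110D = 0x110D = 4365 decimal. In range U+0800–U+FFFF → 3-byte form: 1110xxxx 10xxxxxx 10xxxxxx.
Binary (16 bits): 0001000100001101.
Split 4+6+6: 0001 | 000100 | 001101.
Byte 1: 11100001 = 0xE1.
Byte 2: 10000100 = 0x84.
Byte 3: 10001101 = 0x8D.

E1 84 8D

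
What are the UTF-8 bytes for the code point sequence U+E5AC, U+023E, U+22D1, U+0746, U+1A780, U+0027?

EE 96 AC C8 BE E2 8B 91 DD 86 F0 9A 9E 80 27

U+E5AC: 3-byte form → EE 96 AC.
U+023E: 2-byte form → C8 BE.
U+22D1: 3-byte form → E2 8B 91.
U+0746: 2-byte form → DD 86.
U+1A780: 4-byte form → F0 9A 9E 80.
U+0027: 1-byte form → 27.
Concatenated (15 bytes): EE 96 AC C8 BE E2 8B 91 DD 86 F0 9A 9E 80 27.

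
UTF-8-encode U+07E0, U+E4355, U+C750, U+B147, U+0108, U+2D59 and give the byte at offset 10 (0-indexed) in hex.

0x85

U+07E0 → 2-byte form DF A0 at offsets 0–1.
U+E4355 → 4-byte form F3 A4 8D 95 at offsets 2–5.
U+C750 → 3-byte form EC 9D 90 at offsets 6–8.
U+B147 → 3-byte form EB 85 87 at offsets 9–11.
Offset 10 falls in char 4's range; it's byte 2 of EB 85 87 = 0x85.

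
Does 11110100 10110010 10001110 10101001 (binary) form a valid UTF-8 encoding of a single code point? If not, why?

invalid (encodes a value above U+10FFFF)

Leading byte 0xF4 = 11110100 → 4-byte form.
Payload = 0x1323A9, which exceeds U+10FFFF, the maximum Unicode code point. (Leading bytes F5–FF, or F4 followed by ≥ 0x90, are invalid.)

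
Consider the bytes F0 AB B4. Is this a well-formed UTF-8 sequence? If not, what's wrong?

Leading byte 0xF0 = 11110000 → 4-byte form, but only 3 bytes are present.

invalid (sequence truncated)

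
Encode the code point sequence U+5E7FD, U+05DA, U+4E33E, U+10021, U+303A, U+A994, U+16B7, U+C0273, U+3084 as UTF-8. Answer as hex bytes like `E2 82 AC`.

U+5E7FD: 4-byte form → F1 9E 9F BD.
U+05DA: 2-byte form → D7 9A.
U+4E33E: 4-byte form → F1 8E 8C BE.
U+10021: 4-byte form → F0 90 80 A1.
U+303A: 3-byte form → E3 80 BA.
U+A994: 3-byte form → EA A6 94.
U+16B7: 3-byte form → E1 9A B7.
U+C0273: 4-byte form → F3 80 89 B3.
U+3084: 3-byte form → E3 82 84.
Concatenated (30 bytes): F1 9E 9F BD D7 9A F1 8E 8C BE F0 90 80 A1 E3 80 BA EA A6 94 E1 9A B7 F3 80 89 B3 E3 82 84.

F1 9E 9F BD D7 9A F1 8E 8C BE F0 90 80 A1 E3 80 BA EA A6 94 E1 9A B7 F3 80 89 B3 E3 82 84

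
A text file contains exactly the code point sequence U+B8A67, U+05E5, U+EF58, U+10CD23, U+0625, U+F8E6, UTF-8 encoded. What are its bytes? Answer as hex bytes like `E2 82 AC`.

F2 B8 A9 A7 D7 A5 EE BD 98 F4 8C B4 A3 D8 A5 EF A3 A6

U+B8A67: 4-byte form → F2 B8 A9 A7.
U+05E5: 2-byte form → D7 A5.
U+EF58: 3-byte form → EE BD 98.
U+10CD23: 4-byte form → F4 8C B4 A3.
U+0625: 2-byte form → D8 A5.
U+F8E6: 3-byte form → EF A3 A6.
Concatenated (18 bytes): F2 B8 A9 A7 D7 A5 EE BD 98 F4 8C B4 A3 D8 A5 EF A3 A6.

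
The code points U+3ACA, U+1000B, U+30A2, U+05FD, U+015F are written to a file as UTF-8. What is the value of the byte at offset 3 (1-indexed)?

1-indexed offset 3 is 0-indexed offset 2.
U+3ACA → 3-byte form E3 AB 8A at offsets 0–2.
Offset 2 falls in char 1's range; it's byte 3 of E3 AB 8A = 0x8A.

0x8A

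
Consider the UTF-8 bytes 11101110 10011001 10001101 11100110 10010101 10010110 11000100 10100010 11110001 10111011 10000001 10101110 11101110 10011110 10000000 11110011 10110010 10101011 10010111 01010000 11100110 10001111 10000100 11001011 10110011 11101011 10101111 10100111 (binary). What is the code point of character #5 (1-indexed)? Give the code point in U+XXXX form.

U+E780

Offset 0: leading byte 0xEE = 11101110 → 3-byte char #1 = EE 99 8D.
Offset 3: leading byte 0xE6 = 11100110 → 3-byte char #2 = E6 95 96.
Offset 6: leading byte 0xC4 = 11000100 → 2-byte char #3 = C4 A2.
Offset 8: leading byte 0xF1 = 11110001 → 4-byte char #4 = F1 BB 81 AE.
Offset 12: leading byte 0xEE = 11101110 → 3-byte char #5 = EE 9E 80.
Leading byte 0xEE = 11101110 matches 1110xxxx → 3-byte sequence.
Byte 1: 0xEE = 11101110, payload 1110 (4 bits).
Byte 2: 0x9E = 10011110 (10xxxxxx ✓), payload 011110.
Byte 3: 0x80 = 10000000 (10xxxxxx ✓), payload 000000.
Concatenate: 1110011110000000 = 0xE780 (16 bits → U+E780).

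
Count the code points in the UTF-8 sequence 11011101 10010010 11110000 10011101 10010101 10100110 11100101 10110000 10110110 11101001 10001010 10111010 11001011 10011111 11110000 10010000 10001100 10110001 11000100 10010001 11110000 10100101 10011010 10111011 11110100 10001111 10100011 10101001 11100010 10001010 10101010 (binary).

Byte at offset 0: 0xDD = 11011101 → 2-byte char (#1). Advance 2.
Byte at offset 2: 0xF0 = 11110000 → 4-byte char (#2). Advance 4.
Byte at offset 6: 0xE5 = 11100101 → 3-byte char (#3). Advance 3.
Byte at offset 9: 0xE9 = 11101001 → 3-byte char (#4). Advance 3.
Byte at offset 12: 0xCB = 11001011 → 2-byte char (#5). Advance 2.
Byte at offset 14: 0xF0 = 11110000 → 4-byte char (#6). Advance 4.
Byte at offset 18: 0xC4 = 11000100 → 2-byte char (#7). Advance 2.
Byte at offset 20: 0xF0 = 11110000 → 4-byte char (#8). Advance 4.
Byte at offset 24: 0xF4 = 11110100 → 4-byte char (#9). Advance 4.
Byte at offset 28: 0xE2 = 11100010 → 3-byte char (#10). Advance 3.
Reached end at offset 31 after 10 code points.

10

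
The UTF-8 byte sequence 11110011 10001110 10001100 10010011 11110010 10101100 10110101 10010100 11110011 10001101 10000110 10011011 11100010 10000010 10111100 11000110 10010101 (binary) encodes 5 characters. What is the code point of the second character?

U+ACD54

Offset 0: leading byte 0xF3 = 11110011 → 4-byte char #1 = F3 8E 8C 93.
Offset 4: leading byte 0xF2 = 11110010 → 4-byte char #2 = F2 AC B5 94.
Leading byte 0xF2 = 11110010 matches 11110xxx → 4-byte sequence.
Byte 1: 0xF2 = 11110010, payload 010 (3 bits).
Byte 2: 0xAC = 10101100 (10xxxxxx ✓), payload 101100.
Byte 3: 0xB5 = 10110101 (10xxxxxx ✓), payload 110101.
Byte 4: 0x94 = 10010100 (10xxxxxx ✓), payload 010100.
Concatenate: 010101100110101010100 = 0xACD54 (21 bits → U+ACD54).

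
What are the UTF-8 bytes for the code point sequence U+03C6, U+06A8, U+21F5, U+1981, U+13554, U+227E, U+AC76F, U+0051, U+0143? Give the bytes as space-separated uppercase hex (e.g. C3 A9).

CF 86 DA A8 E2 87 B5 E1 A6 81 F0 93 95 94 E2 89 BE F2 AC 9D AF 51 C5 83

U+03C6: 2-byte form → CF 86.
U+06A8: 2-byte form → DA A8.
U+21F5: 3-byte form → E2 87 B5.
U+1981: 3-byte form → E1 A6 81.
U+13554: 4-byte form → F0 93 95 94.
U+227E: 3-byte form → E2 89 BE.
U+AC76F: 4-byte form → F2 AC 9D AF.
U+0051: 1-byte form → 51.
U+0143: 2-byte form → C5 83.
Concatenated (24 bytes): CF 86 DA A8 E2 87 B5 E1 A6 81 F0 93 95 94 E2 89 BE F2 AC 9D AF 51 C5 83.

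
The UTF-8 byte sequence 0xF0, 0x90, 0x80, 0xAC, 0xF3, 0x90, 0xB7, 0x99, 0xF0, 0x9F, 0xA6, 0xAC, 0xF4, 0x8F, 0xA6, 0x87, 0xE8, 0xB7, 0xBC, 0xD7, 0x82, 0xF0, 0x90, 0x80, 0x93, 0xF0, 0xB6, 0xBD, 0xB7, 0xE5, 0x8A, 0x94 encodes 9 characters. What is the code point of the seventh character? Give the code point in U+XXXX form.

Offset 0: leading byte 0xF0 = 11110000 → 4-byte char #1 = F0 90 80 AC.
Offset 4: leading byte 0xF3 = 11110011 → 4-byte char #2 = F3 90 B7 99.
Offset 8: leading byte 0xF0 = 11110000 → 4-byte char #3 = F0 9F A6 AC.
Offset 12: leading byte 0xF4 = 11110100 → 4-byte char #4 = F4 8F A6 87.
Offset 16: leading byte 0xE8 = 11101000 → 3-byte char #5 = E8 B7 BC.
Offset 19: leading byte 0xD7 = 11010111 → 2-byte char #6 = D7 82.
Offset 21: leading byte 0xF0 = 11110000 → 4-byte char #7 = F0 90 80 93.
Leading byte 0xF0 = 11110000 matches 11110xxx → 4-byte sequence.
Byte 1: 0xF0 = 11110000, payload 000 (3 bits).
Byte 2: 0x90 = 10010000 (10xxxxxx ✓), payload 010000.
Byte 3: 0x80 = 10000000 (10xxxxxx ✓), payload 000000.
Byte 4: 0x93 = 10010011 (10xxxxxx ✓), payload 010011.
Concatenate: 000010000000000010011 = 0x10013 (21 bits → U+10013).

U+10013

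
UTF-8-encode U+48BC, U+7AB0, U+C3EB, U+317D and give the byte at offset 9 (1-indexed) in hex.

0xAB

1-indexed offset 9 is 0-indexed offset 8.
U+48BC → 3-byte form E4 A2 BC at offsets 0–2.
U+7AB0 → 3-byte form E7 AA B0 at offsets 3–5.
U+C3EB → 3-byte form EC 8F AB at offsets 6–8.
Offset 8 falls in char 3's range; it's byte 3 of EC 8F AB = 0xAB.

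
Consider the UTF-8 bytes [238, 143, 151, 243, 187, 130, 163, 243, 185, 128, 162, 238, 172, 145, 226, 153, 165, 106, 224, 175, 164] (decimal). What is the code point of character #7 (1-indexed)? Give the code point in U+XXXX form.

U+0BE4

Offset 0: leading byte 0xEE = 11101110 → 3-byte char #1 = EE 8F 97.
Offset 3: leading byte 0xF3 = 11110011 → 4-byte char #2 = F3 BB 82 A3.
Offset 7: leading byte 0xF3 = 11110011 → 4-byte char #3 = F3 B9 80 A2.
Offset 11: leading byte 0xEE = 11101110 → 3-byte char #4 = EE AC 91.
Offset 14: leading byte 0xE2 = 11100010 → 3-byte char #5 = E2 99 A5.
Offset 17: leading byte 0x6A = 01101010 → 1-byte char #6 = 6A.
Offset 18: leading byte 0xE0 = 11100000 → 3-byte char #7 = E0 AF A4.
Leading byte 0xE0 = 11100000 matches 1110xxxx → 3-byte sequence.
Byte 1: 0xE0 = 11100000, payload 0000 (4 bits).
Byte 2: 0xAF = 10101111 (10xxxxxx ✓), payload 101111.
Byte 3: 0xA4 = 10100100 (10xxxxxx ✓), payload 100100.
Concatenate: 0000101111100100 = 0xBE4 (16 bits → U+0BE4).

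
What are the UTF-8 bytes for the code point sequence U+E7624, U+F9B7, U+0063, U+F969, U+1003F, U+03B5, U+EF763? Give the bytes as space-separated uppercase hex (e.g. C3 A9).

U+E7624: 4-byte form → F3 A7 98 A4.
U+F9B7: 3-byte form → EF A6 B7.
U+0063: 1-byte form → 63.
U+F969: 3-byte form → EF A5 A9.
U+1003F: 4-byte form → F0 90 80 BF.
U+03B5: 2-byte form → CE B5.
U+EF763: 4-byte form → F3 AF 9D A3.
Concatenated (21 bytes): F3 A7 98 A4 EF A6 B7 63 EF A5 A9 F0 90 80 BF CE B5 F3 AF 9D A3.

F3 A7 98 A4 EF A6 B7 63 EF A5 A9 F0 90 80 BF CE B5 F3 AF 9D A3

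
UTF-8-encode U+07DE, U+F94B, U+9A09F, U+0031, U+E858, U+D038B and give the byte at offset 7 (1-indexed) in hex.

0x9A

1-indexed offset 7 is 0-indexed offset 6.
U+07DE → 2-byte form DF 9E at offsets 0–1.
U+F94B → 3-byte form EF A5 8B at offsets 2–4.
U+9A09F → 4-byte form F2 9A 82 9F at offsets 5–8.
Offset 6 falls in char 3's range; it's byte 2 of F2 9A 82 9F = 0x9A.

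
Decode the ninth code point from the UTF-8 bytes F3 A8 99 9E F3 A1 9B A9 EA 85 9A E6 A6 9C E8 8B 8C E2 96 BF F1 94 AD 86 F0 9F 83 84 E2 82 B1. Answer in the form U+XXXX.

U+20B1

Offset 0: leading byte 0xF3 = 11110011 → 4-byte char #1 = F3 A8 99 9E.
Offset 4: leading byte 0xF3 = 11110011 → 4-byte char #2 = F3 A1 9B A9.
Offset 8: leading byte 0xEA = 11101010 → 3-byte char #3 = EA 85 9A.
Offset 11: leading byte 0xE6 = 11100110 → 3-byte char #4 = E6 A6 9C.
Offset 14: leading byte 0xE8 = 11101000 → 3-byte char #5 = E8 8B 8C.
Offset 17: leading byte 0xE2 = 11100010 → 3-byte char #6 = E2 96 BF.
Offset 20: leading byte 0xF1 = 11110001 → 4-byte char #7 = F1 94 AD 86.
Offset 24: leading byte 0xF0 = 11110000 → 4-byte char #8 = F0 9F 83 84.
Offset 28: leading byte 0xE2 = 11100010 → 3-byte char #9 = E2 82 B1.
Leading byte 0xE2 = 11100010 matches 1110xxxx → 3-byte sequence.
Byte 1: 0xE2 = 11100010, payload 0010 (4 bits).
Byte 2: 0x82 = 10000010 (10xxxxxx ✓), payload 000010.
Byte 3: 0xB1 = 10110001 (10xxxxxx ✓), payload 110001.
Concatenate: 0010000010110001 = 0x20B1 (16 bits → U+20B1).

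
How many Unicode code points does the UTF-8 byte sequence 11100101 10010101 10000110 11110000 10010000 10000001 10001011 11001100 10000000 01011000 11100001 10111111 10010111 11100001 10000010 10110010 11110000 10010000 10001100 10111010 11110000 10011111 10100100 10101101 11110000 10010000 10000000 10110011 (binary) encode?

Byte at offset 0: 0xE5 = 11100101 → 3-byte char (#1). Advance 3.
Byte at offset 3: 0xF0 = 11110000 → 4-byte char (#2). Advance 4.
Byte at offset 7: 0xCC = 11001100 → 2-byte char (#3). Advance 2.
Byte at offset 9: 0x58 = 01011000 → 1-byte char (#4). Advance 1.
Byte at offset 10: 0xE1 = 11100001 → 3-byte char (#5). Advance 3.
Byte at offset 13: 0xE1 = 11100001 → 3-byte char (#6). Advance 3.
Byte at offset 16: 0xF0 = 11110000 → 4-byte char (#7). Advance 4.
Byte at offset 20: 0xF0 = 11110000 → 4-byte char (#8). Advance 4.
Byte at offset 24: 0xF0 = 11110000 → 4-byte char (#9). Advance 4.
Reached end at offset 28 after 9 code points.

9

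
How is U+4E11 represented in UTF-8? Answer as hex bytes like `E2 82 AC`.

E4 B8 91

U+4E11 = 0x4E11 = 19985 decimal. In range U+0800–U+FFFF → 3-byte form: 1110xxxx 10xxxxxx 10xxxxxx.
Binary (16 bits): 0100111000010001.
Split 4+6+6: 0100 | 111000 | 010001.
Byte 1: 11100100 = 0xE4.
Byte 2: 10111000 = 0xB8.
Byte 3: 10010001 = 0x91.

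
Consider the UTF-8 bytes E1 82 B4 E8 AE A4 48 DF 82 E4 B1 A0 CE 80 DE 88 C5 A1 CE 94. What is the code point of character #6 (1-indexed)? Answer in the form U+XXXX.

U+0380

Offset 0: leading byte 0xE1 = 11100001 → 3-byte char #1 = E1 82 B4.
Offset 3: leading byte 0xE8 = 11101000 → 3-byte char #2 = E8 AE A4.
Offset 6: leading byte 0x48 = 01001000 → 1-byte char #3 = 48.
Offset 7: leading byte 0xDF = 11011111 → 2-byte char #4 = DF 82.
Offset 9: leading byte 0xE4 = 11100100 → 3-byte char #5 = E4 B1 A0.
Offset 12: leading byte 0xCE = 11001110 → 2-byte char #6 = CE 80.
Leading byte 0xCE = 11001110 matches 110xxxxx → 2-byte sequence.
Byte 1: 0xCE = 11001110, payload 01110 (5 bits).
Byte 2: 0x80 = 10000000 (10xxxxxx ✓), payload 000000.
Concatenate: 01110000000 = 0x380 (11 bits → U+0380).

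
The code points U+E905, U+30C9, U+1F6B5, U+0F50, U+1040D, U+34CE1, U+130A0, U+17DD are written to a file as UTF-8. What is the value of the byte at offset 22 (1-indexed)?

1-indexed offset 22 is 0-indexed offset 21.
U+E905 → 3-byte form EE A4 85 at offsets 0–2.
U+30C9 → 3-byte form E3 83 89 at offsets 3–5.
U+1F6B5 → 4-byte form F0 9F 9A B5 at offsets 6–9.
U+0F50 → 3-byte form E0 BD 90 at offsets 10–12.
U+1040D → 4-byte form F0 90 90 8D at offsets 13–16.
U+34CE1 → 4-byte form F0 B4 B3 A1 at offsets 17–20.
U+130A0 → 4-byte form F0 93 82 A0 at offsets 21–24.
Offset 21 falls in char 7's range; it's byte 1 of F0 93 82 A0 = 0xF0.

0xF0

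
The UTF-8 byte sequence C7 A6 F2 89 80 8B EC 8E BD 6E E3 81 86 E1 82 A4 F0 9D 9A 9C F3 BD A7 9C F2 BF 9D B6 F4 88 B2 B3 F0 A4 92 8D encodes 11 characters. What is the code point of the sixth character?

U+10A4

Offset 0: leading byte 0xC7 = 11000111 → 2-byte char #1 = C7 A6.
Offset 2: leading byte 0xF2 = 11110010 → 4-byte char #2 = F2 89 80 8B.
Offset 6: leading byte 0xEC = 11101100 → 3-byte char #3 = EC 8E BD.
Offset 9: leading byte 0x6E = 01101110 → 1-byte char #4 = 6E.
Offset 10: leading byte 0xE3 = 11100011 → 3-byte char #5 = E3 81 86.
Offset 13: leading byte 0xE1 = 11100001 → 3-byte char #6 = E1 82 A4.
Leading byte 0xE1 = 11100001 matches 1110xxxx → 3-byte sequence.
Byte 1: 0xE1 = 11100001, payload 0001 (4 bits).
Byte 2: 0x82 = 10000010 (10xxxxxx ✓), payload 000010.
Byte 3: 0xA4 = 10100100 (10xxxxxx ✓), payload 100100.
Concatenate: 0001000010100100 = 0x10A4 (16 bits → U+10A4).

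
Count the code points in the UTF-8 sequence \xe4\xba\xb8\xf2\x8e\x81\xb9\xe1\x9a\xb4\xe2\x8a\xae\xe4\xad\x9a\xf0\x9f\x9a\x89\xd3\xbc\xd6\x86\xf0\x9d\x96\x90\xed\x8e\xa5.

Byte at offset 0: 0xE4 = 11100100 → 3-byte char (#1). Advance 3.
Byte at offset 3: 0xF2 = 11110010 → 4-byte char (#2). Advance 4.
Byte at offset 7: 0xE1 = 11100001 → 3-byte char (#3). Advance 3.
Byte at offset 10: 0xE2 = 11100010 → 3-byte char (#4). Advance 3.
Byte at offset 13: 0xE4 = 11100100 → 3-byte char (#5). Advance 3.
Byte at offset 16: 0xF0 = 11110000 → 4-byte char (#6). Advance 4.
Byte at offset 20: 0xD3 = 11010011 → 2-byte char (#7). Advance 2.
Byte at offset 22: 0xD6 = 11010110 → 2-byte char (#8). Advance 2.
Byte at offset 24: 0xF0 = 11110000 → 4-byte char (#9). Advance 4.
Byte at offset 28: 0xED = 11101101 → 3-byte char (#10). Advance 3.
Reached end at offset 31 after 10 code points.

10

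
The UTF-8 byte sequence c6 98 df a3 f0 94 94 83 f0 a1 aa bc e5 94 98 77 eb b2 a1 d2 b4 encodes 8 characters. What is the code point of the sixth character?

Offset 0: leading byte 0xC6 = 11000110 → 2-byte char #1 = C6 98.
Offset 2: leading byte 0xDF = 11011111 → 2-byte char #2 = DF A3.
Offset 4: leading byte 0xF0 = 11110000 → 4-byte char #3 = F0 94 94 83.
Offset 8: leading byte 0xF0 = 11110000 → 4-byte char #4 = F0 A1 AA BC.
Offset 12: leading byte 0xE5 = 11100101 → 3-byte char #5 = E5 94 98.
Offset 15: leading byte 0x77 = 01110111 → 1-byte char #6 = 77.
Leading byte 0x77 = 01110111 matches 0xxxxxxx → 1-byte sequence.
Byte 1: 0x77 = 01110111, payload 1110111 (7 bits).
Concatenate: 1110111 = 0x77 (7 bits → U+0077).

U+0077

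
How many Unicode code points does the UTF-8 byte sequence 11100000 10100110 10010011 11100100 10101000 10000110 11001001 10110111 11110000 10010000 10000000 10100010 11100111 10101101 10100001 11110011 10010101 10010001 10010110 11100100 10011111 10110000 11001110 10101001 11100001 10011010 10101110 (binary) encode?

9

Byte at offset 0: 0xE0 = 11100000 → 3-byte char (#1). Advance 3.
Byte at offset 3: 0xE4 = 11100100 → 3-byte char (#2). Advance 3.
Byte at offset 6: 0xC9 = 11001001 → 2-byte char (#3). Advance 2.
Byte at offset 8: 0xF0 = 11110000 → 4-byte char (#4). Advance 4.
Byte at offset 12: 0xE7 = 11100111 → 3-byte char (#5). Advance 3.
Byte at offset 15: 0xF3 = 11110011 → 4-byte char (#6). Advance 4.
Byte at offset 19: 0xE4 = 11100100 → 3-byte char (#7). Advance 3.
Byte at offset 22: 0xCE = 11001110 → 2-byte char (#8). Advance 2.
Byte at offset 24: 0xE1 = 11100001 → 3-byte char (#9). Advance 3.
Reached end at offset 27 after 9 code points.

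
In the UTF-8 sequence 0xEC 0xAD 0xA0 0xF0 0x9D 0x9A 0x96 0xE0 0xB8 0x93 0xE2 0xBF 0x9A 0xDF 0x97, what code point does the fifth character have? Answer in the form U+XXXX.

U+07D7

Offset 0: leading byte 0xEC = 11101100 → 3-byte char #1 = EC AD A0.
Offset 3: leading byte 0xF0 = 11110000 → 4-byte char #2 = F0 9D 9A 96.
Offset 7: leading byte 0xE0 = 11100000 → 3-byte char #3 = E0 B8 93.
Offset 10: leading byte 0xE2 = 11100010 → 3-byte char #4 = E2 BF 9A.
Offset 13: leading byte 0xDF = 11011111 → 2-byte char #5 = DF 97.
Leading byte 0xDF = 11011111 matches 110xxxxx → 2-byte sequence.
Byte 1: 0xDF = 11011111, payload 11111 (5 bits).
Byte 2: 0x97 = 10010111 (10xxxxxx ✓), payload 010111.
Concatenate: 11111010111 = 0x7D7 (11 bits → U+07D7).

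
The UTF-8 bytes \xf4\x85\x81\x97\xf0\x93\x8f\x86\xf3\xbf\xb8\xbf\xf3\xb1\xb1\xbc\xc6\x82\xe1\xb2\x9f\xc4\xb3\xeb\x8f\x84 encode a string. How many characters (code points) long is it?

Byte at offset 0: 0xF4 = 11110100 → 4-byte char (#1). Advance 4.
Byte at offset 4: 0xF0 = 11110000 → 4-byte char (#2). Advance 4.
Byte at offset 8: 0xF3 = 11110011 → 4-byte char (#3). Advance 4.
Byte at offset 12: 0xF3 = 11110011 → 4-byte char (#4). Advance 4.
Byte at offset 16: 0xC6 = 11000110 → 2-byte char (#5). Advance 2.
Byte at offset 18: 0xE1 = 11100001 → 3-byte char (#6). Advance 3.
Byte at offset 21: 0xC4 = 11000100 → 2-byte char (#7). Advance 2.
Byte at offset 23: 0xEB = 11101011 → 3-byte char (#8). Advance 3.
Reached end at offset 26 after 8 code points.

8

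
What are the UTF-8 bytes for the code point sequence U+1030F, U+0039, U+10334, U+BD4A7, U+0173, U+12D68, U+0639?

F0 90 8C 8F 39 F0 90 8C B4 F2 BD 92 A7 C5 B3 F0 92 B5 A8 D8 B9

U+1030F: 4-byte form → F0 90 8C 8F.
U+0039: 1-byte form → 39.
U+10334: 4-byte form → F0 90 8C B4.
U+BD4A7: 4-byte form → F2 BD 92 A7.
U+0173: 2-byte form → C5 B3.
U+12D68: 4-byte form → F0 92 B5 A8.
U+0639: 2-byte form → D8 B9.
Concatenated (21 bytes): F0 90 8C 8F 39 F0 90 8C B4 F2 BD 92 A7 C5 B3 F0 92 B5 A8 D8 B9.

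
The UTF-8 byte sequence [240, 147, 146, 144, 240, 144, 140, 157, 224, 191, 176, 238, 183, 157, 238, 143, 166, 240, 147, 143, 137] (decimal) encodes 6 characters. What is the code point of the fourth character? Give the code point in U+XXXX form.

U+EDDD

Offset 0: leading byte 0xF0 = 11110000 → 4-byte char #1 = F0 93 92 90.
Offset 4: leading byte 0xF0 = 11110000 → 4-byte char #2 = F0 90 8C 9D.
Offset 8: leading byte 0xE0 = 11100000 → 3-byte char #3 = E0 BF B0.
Offset 11: leading byte 0xEE = 11101110 → 3-byte char #4 = EE B7 9D.
Leading byte 0xEE = 11101110 matches 1110xxxx → 3-byte sequence.
Byte 1: 0xEE = 11101110, payload 1110 (4 bits).
Byte 2: 0xB7 = 10110111 (10xxxxxx ✓), payload 110111.
Byte 3: 0x9D = 10011101 (10xxxxxx ✓), payload 011101.
Concatenate: 1110110111011101 = 0xEDDD (16 bits → U+EDDD).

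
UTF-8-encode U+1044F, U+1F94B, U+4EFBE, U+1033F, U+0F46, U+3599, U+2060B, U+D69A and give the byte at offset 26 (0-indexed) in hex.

0xED

U+1044F → 4-byte form F0 90 91 8F at offsets 0–3.
U+1F94B → 4-byte form F0 9F A5 8B at offsets 4–7.
U+4EFBE → 4-byte form F1 8E BE BE at offsets 8–11.
U+1033F → 4-byte form F0 90 8C BF at offsets 12–15.
U+0F46 → 3-byte form E0 BD 86 at offsets 16–18.
U+3599 → 3-byte form E3 96 99 at offsets 19–21.
U+2060B → 4-byte form F0 A0 98 8B at offsets 22–25.
U+D69A → 3-byte form ED 9A 9A at offsets 26–28.
Offset 26 falls in char 8's range; it's byte 1 of ED 9A 9A = 0xED.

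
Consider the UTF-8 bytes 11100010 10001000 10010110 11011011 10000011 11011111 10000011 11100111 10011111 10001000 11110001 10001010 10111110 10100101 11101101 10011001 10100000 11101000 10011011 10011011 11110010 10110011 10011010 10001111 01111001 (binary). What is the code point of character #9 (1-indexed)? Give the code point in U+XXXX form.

U+0079

Offset 0: leading byte 0xE2 = 11100010 → 3-byte char #1 = E2 88 96.
Offset 3: leading byte 0xDB = 11011011 → 2-byte char #2 = DB 83.
Offset 5: leading byte 0xDF = 11011111 → 2-byte char #3 = DF 83.
Offset 7: leading byte 0xE7 = 11100111 → 3-byte char #4 = E7 9F 88.
Offset 10: leading byte 0xF1 = 11110001 → 4-byte char #5 = F1 8A BE A5.
Offset 14: leading byte 0xED = 11101101 → 3-byte char #6 = ED 99 A0.
Offset 17: leading byte 0xE8 = 11101000 → 3-byte char #7 = E8 9B 9B.
Offset 20: leading byte 0xF2 = 11110010 → 4-byte char #8 = F2 B3 9A 8F.
Offset 24: leading byte 0x79 = 01111001 → 1-byte char #9 = 79.
Leading byte 0x79 = 01111001 matches 0xxxxxxx → 1-byte sequence.
Byte 1: 0x79 = 01111001, payload 1111001 (7 bits).
Concatenate: 1111001 = 0x79 (7 bits → U+0079).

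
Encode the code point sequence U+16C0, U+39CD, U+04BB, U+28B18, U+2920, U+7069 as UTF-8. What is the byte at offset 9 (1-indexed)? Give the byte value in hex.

1-indexed offset 9 is 0-indexed offset 8.
U+16C0 → 3-byte form E1 9B 80 at offsets 0–2.
U+39CD → 3-byte form E3 A7 8D at offsets 3–5.
U+04BB → 2-byte form D2 BB at offsets 6–7.
U+28B18 → 4-byte form F0 A8 AC 98 at offsets 8–11.
Offset 8 falls in char 4's range; it's byte 1 of F0 A8 AC 98 = 0xF0.

0xF0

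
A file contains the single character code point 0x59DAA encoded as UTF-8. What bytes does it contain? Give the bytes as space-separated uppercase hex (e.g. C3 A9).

U+59DAA = 0x59DAA = 368042 decimal. In range U+10000–U+10FFFF → 4-byte form: 11110xxx 10xxxxxx 10xxxxxx 10xxxxxx.
Binary (21 bits): 001011001110110101010.
Split 3+6+6+6: 001 | 011001 | 110110 | 101010.
Byte 1: 11110001 = 0xF1.
Byte 2: 10011001 = 0x99.
Byte 3: 10110110 = 0xB6.
Byte 4: 10101010 = 0xAA.

F1 99 B6 AA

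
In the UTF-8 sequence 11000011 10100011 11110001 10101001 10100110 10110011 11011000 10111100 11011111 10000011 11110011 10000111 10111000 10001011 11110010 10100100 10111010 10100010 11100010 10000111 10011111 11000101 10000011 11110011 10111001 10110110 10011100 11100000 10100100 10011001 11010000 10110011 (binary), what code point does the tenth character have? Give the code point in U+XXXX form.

Offset 0: leading byte 0xC3 = 11000011 → 2-byte char #1 = C3 A3.
Offset 2: leading byte 0xF1 = 11110001 → 4-byte char #2 = F1 A9 A6 B3.
Offset 6: leading byte 0xD8 = 11011000 → 2-byte char #3 = D8 BC.
Offset 8: leading byte 0xDF = 11011111 → 2-byte char #4 = DF 83.
Offset 10: leading byte 0xF3 = 11110011 → 4-byte char #5 = F3 87 B8 8B.
Offset 14: leading byte 0xF2 = 11110010 → 4-byte char #6 = F2 A4 BA A2.
Offset 18: leading byte 0xE2 = 11100010 → 3-byte char #7 = E2 87 9F.
Offset 21: leading byte 0xC5 = 11000101 → 2-byte char #8 = C5 83.
Offset 23: leading byte 0xF3 = 11110011 → 4-byte char #9 = F3 B9 B6 9C.
Offset 27: leading byte 0xE0 = 11100000 → 3-byte char #10 = E0 A4 99.
Leading byte 0xE0 = 11100000 matches 1110xxxx → 3-byte sequence.
Byte 1: 0xE0 = 11100000, payload 0000 (4 bits).
Byte 2: 0xA4 = 10100100 (10xxxxxx ✓), payload 100100.
Byte 3: 0x99 = 10011001 (10xxxxxx ✓), payload 011001.
Concatenate: 0000100100011001 = 0x919 (16 bits → U+0919).

U+0919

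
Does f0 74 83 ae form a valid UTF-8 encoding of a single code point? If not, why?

Leading byte 0xF0 = 11110000 → 4-byte form.
Byte 2 is 0x74 = 01110100, which is not 10xxxxxx — expected a continuation byte.

invalid (non-continuation byte where continuation expected)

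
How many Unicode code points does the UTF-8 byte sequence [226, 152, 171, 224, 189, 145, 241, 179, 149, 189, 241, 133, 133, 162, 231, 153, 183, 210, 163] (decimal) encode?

Byte at offset 0: 0xE2 = 11100010 → 3-byte char (#1). Advance 3.
Byte at offset 3: 0xE0 = 11100000 → 3-byte char (#2). Advance 3.
Byte at offset 6: 0xF1 = 11110001 → 4-byte char (#3). Advance 4.
Byte at offset 10: 0xF1 = 11110001 → 4-byte char (#4). Advance 4.
Byte at offset 14: 0xE7 = 11100111 → 3-byte char (#5). Advance 3.
Byte at offset 17: 0xD2 = 11010010 → 2-byte char (#6). Advance 2.
Reached end at offset 19 after 6 code points.

6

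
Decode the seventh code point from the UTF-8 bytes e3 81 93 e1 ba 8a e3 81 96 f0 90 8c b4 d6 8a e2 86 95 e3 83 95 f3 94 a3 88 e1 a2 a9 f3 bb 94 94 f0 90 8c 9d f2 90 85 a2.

Offset 0: leading byte 0xE3 = 11100011 → 3-byte char #1 = E3 81 93.
Offset 3: leading byte 0xE1 = 11100001 → 3-byte char #2 = E1 BA 8A.
Offset 6: leading byte 0xE3 = 11100011 → 3-byte char #3 = E3 81 96.
Offset 9: leading byte 0xF0 = 11110000 → 4-byte char #4 = F0 90 8C B4.
Offset 13: leading byte 0xD6 = 11010110 → 2-byte char #5 = D6 8A.
Offset 15: leading byte 0xE2 = 11100010 → 3-byte char #6 = E2 86 95.
Offset 18: leading byte 0xE3 = 11100011 → 3-byte char #7 = E3 83 95.
Leading byte 0xE3 = 11100011 matches 1110xxxx → 3-byte sequence.
Byte 1: 0xE3 = 11100011, payload 0011 (4 bits).
Byte 2: 0x83 = 10000011 (10xxxxxx ✓), payload 000011.
Byte 3: 0x95 = 10010101 (10xxxxxx ✓), payload 010101.
Concatenate: 0011000011010101 = 0x30D5 (16 bits → U+30D5).

U+30D5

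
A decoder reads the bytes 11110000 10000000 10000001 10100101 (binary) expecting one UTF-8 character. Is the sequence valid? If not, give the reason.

Leading byte 0xF0 = 11110000 → 4-byte form.
Continuation bytes all match 10xxxxxx. Payload decodes to 0x65.
But 0x65 < 0x10000, the minimum for a 4-byte sequence — this is an overlong encoding.

invalid (overlong encoding)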